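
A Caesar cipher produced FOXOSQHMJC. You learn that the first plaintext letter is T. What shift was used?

From the crib: F(5)−T(19)=-14≡12, so the shift is 12.

12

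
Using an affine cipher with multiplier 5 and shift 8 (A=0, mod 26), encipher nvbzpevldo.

n(13): 5·13+8=73≡21 → v
v(21): 5·21+8=113≡9 → j
b(1): 5·1+8=13 → n
z(25): 5·25+8=133≡3 → d
p(15): 5·15+8=83≡5 → f
e(4): 5·4+8=28≡2 → c
v(21): 5·21+8=113≡9 → j
l(11): 5·11+8=63≡11 → l
d(3): 5·3+8=23 → x
o(14): 5·14+8=78≡0 → a

vjndfcjlxa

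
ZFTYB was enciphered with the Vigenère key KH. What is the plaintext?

Repeat the key across the ciphertext: KHKHK
Z(25)−K(10): 15 → P
F(5)−H(7): -2≡24 → Y
T(19)−K(10): 9 → J
Y(24)−H(7): 17 → R
B(1)−K(10): -9≡17 → R

PYJRR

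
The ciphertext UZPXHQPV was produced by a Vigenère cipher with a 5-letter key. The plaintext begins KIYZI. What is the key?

KRRYZ

Subtract each crib letter from the matching ciphertext letter (mod 26):
U(20)−K(10)=10 → K
Z(25)−I(8)=17 → R
P(15)−Y(24)=-9≡17 → R
X(23)−Z(25)=-2≡24 → Y
H(7)−I(8)=-1≡25 → Z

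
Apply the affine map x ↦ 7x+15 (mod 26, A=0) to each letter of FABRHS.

YPWEML

F(5): 7·5+15=50≡24 → Y
A(0): 7·0+15=15 → P
B(1): 7·1+15=22 → W
R(17): 7·17+15=134≡4 → E
H(7): 7·7+15=64≡12 → M
S(18): 7·18+15=141≡11 → L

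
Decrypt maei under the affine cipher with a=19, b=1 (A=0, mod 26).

The inverse of 19 mod 26 is 11, since 19·11=209≡1. Apply D(y)=11·(y−1) mod 26:
m(12): 11·(12−1)=121≡17 → r
a(0): 11·(0−1)=-11≡15 → p
e(4): 11·(4−1)=33≡7 → h
i(8): 11·(8−1)=77≡25 → z

rphz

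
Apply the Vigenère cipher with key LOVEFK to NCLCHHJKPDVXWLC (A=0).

Repeat the key across the message: LOVEFKLOVEFKLOV
N(13)+L(11): 24 → Y
C(2)+O(14): 16 → Q
L(11)+V(21): 32≡6 → G
C(2)+E(4): 6 → G
H(7)+F(5): 12 → M
H(7)+K(10): 17 → R
J(9)+L(11): 20 → U
K(10)+O(14): 24 → Y
P(15)+V(21): 36≡10 → K
D(3)+E(4): 7 → H
V(21)+F(5): 26≡0 → A
X(23)+K(10): 33≡7 → H
W(22)+L(11): 33≡7 → H
L(11)+O(14): 25 → Z
C(2)+V(21): 23 → X

YQGGMRUYKHAHHZX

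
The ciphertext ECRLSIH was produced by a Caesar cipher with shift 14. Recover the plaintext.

E(4): 4−14=-10≡16 → Q
C(2): 2−14=-12≡14 → O
R(17): 17−14=3 → D
L(11): 11−14=-3≡23 → X
S(18): 18−14=4 → E
I(8): 8−14=-6≡20 → U
H(7): 7−14=-7≡19 → T

QODXEUT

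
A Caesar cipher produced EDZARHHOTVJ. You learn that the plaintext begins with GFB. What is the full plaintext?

GFBCTJJQVXL

From the crib: E(4)−G(6)=-2≡24, so the shift is 24.
Subtract 24 from each ciphertext letter:
E(4): 4−24=-20≡6 → G
D(3): 3−24=-21≡5 → F
Z(25): 25−24=1 → B
A(0): 0−24=-24≡2 → C
R(17): 17−24=-7≡19 → T
H(7): 7−24=-17≡9 → J
H(7): 7−24=-17≡9 → J
O(14): 14−24=-10≡16 → Q
T(19): 19−24=-5≡21 → V
V(21): 21−24=-3≡23 → X
J(9): 9−24=-15≡11 → L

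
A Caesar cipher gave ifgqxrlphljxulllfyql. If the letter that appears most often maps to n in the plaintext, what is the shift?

The most frequent ciphertext letter is l (appears 6 times).
l is position 11; n is position 13.
Shift = -2≡24.

24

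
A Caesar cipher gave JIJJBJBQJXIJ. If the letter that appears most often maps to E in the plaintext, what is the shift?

5

The most frequent ciphertext letter is J (appears 6 times).
J is position 9; E is position 4.
Shift = 5.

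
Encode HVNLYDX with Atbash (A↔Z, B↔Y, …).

H(7) → S(18)
V(21) → E(4)
N(13) → M(12)
L(11) → O(14)
Y(24) → B(1)
D(3) → W(22)
X(23) → C(2)

SEMOBWC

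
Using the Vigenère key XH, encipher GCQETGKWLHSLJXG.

Repeat the key across the message: XHXHXHXHXHXHXHX
G(6)+X(23): 29≡3 → D
C(2)+H(7): 9 → J
Q(16)+X(23): 39≡13 → N
E(4)+H(7): 11 → L
T(19)+X(23): 42≡16 → Q
G(6)+H(7): 13 → N
K(10)+X(23): 33≡7 → H
W(22)+H(7): 29≡3 → D
L(11)+X(23): 34≡8 → I
H(7)+H(7): 14 → O
S(18)+X(23): 41≡15 → P
L(11)+H(7): 18 → S
J(9)+X(23): 32≡6 → G
X(23)+H(7): 30≡4 → E
G(6)+X(23): 29≡3 → D

DJNLQNHDIOPSGED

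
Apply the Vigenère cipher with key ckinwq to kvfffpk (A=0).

mfnsbfm

Repeat the key across the message: ckinwqc
k(10)+c(2): 12 → m
v(21)+k(10): 31≡5 → f
f(5)+i(8): 13 → n
f(5)+n(13): 18 → s
f(5)+w(22): 27≡1 → b
p(15)+q(16): 31≡5 → f
k(10)+c(2): 12 → m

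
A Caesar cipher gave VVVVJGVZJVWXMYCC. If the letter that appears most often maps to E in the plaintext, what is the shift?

17

The most frequent ciphertext letter is V (appears 6 times).
V is position 21; E is position 4.
Shift = 17.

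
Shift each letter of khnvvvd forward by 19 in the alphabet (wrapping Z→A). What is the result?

k(10): 10+19=29≡3 → d
h(7): 7+19=26≡0 → a
n(13): 13+19=32≡6 → g
v(21): 21+19=40≡14 → o
v(21): 21+19=40≡14 → o
v(21): 21+19=40≡14 → o
d(3): 3+19=22 → w

dagooow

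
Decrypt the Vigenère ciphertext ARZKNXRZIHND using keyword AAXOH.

Repeat the key across the ciphertext: AAXOHAAXOHAA
A(0)−A(0): 0 → A
R(17)−A(0): 17 → R
Z(25)−X(23): 2 → C
K(10)−O(14): -4≡22 → W
N(13)−H(7): 6 → G
X(23)−A(0): 23 → X
R(17)−A(0): 17 → R
Z(25)−X(23): 2 → C
I(8)−O(14): -6≡20 → U
H(7)−H(7): 0 → A
N(13)−A(0): 13 → N
D(3)−A(0): 3 → D

ARCWGXRCUAND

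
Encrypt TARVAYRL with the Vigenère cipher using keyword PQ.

IQGLPOGB

Repeat the key across the message: PQPQPQPQ
T(19)+P(15): 34≡8 → I
A(0)+Q(16): 16 → Q
R(17)+P(15): 32≡6 → G
V(21)+Q(16): 37≡11 → L
A(0)+P(15): 15 → P
Y(24)+Q(16): 40≡14 → O
R(17)+P(15): 32≡6 → G
L(11)+Q(16): 27≡1 → B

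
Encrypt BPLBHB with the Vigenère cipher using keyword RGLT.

SVWUYH

Repeat the key across the message: RGLTRG
B(1)+R(17): 18 → S
P(15)+G(6): 21 → V
L(11)+L(11): 22 → W
B(1)+T(19): 20 → U
H(7)+R(17): 24 → Y
B(1)+G(6): 7 → H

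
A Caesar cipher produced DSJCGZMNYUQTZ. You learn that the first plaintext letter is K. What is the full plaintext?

KZQJNGTUFBXAG

From the crib: D(3)−K(10)=-7≡19, so the shift is 19.
Subtract 19 from each ciphertext letter:
D(3): 3−19=-16≡10 → K
S(18): 18−19=-1≡25 → Z
J(9): 9−19=-10≡16 → Q
C(2): 2−19=-17≡9 → J
G(6): 6−19=-13≡13 → N
Z(25): 25−19=6 → G
M(12): 12−19=-7≡19 → T
N(13): 13−19=-6≡20 → U
Y(24): 24−19=5 → F
U(20): 20−19=1 → B
Q(16): 16−19=-3≡23 → X
T(19): 19−19=0 → A
Z(25): 25−19=6 → G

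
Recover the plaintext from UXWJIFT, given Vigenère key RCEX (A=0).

DVSMRDP

Repeat the key across the ciphertext: RCEXRCE
U(20)−R(17): 3 → D
X(23)−C(2): 21 → V
W(22)−E(4): 18 → S
J(9)−X(23): -14≡12 → M
I(8)−R(17): -9≡17 → R
F(5)−C(2): 3 → D
T(19)−E(4): 15 → P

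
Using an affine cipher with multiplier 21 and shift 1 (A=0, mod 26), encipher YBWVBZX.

LWVAWGQ

Y(24): 21·24+1=505≡11 → L
B(1): 21·1+1=22 → W
W(22): 21·22+1=463≡21 → V
V(21): 21·21+1=442≡0 → A
B(1): 21·1+1=22 → W
Z(25): 21·25+1=526≡6 → G
X(23): 21·23+1=484≡16 → Q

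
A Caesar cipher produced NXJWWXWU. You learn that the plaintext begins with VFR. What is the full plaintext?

VFREEFEC

From the crib: N(13)−V(21)=-8≡18, so the shift is 18.
Subtract 18 from each ciphertext letter:
N(13): 13−18=-5≡21 → V
X(23): 23−18=5 → F
J(9): 9−18=-9≡17 → R
W(22): 22−18=4 → E
W(22): 22−18=4 → E
X(23): 23−18=5 → F
W(22): 22−18=4 → E
U(20): 20−18=2 → C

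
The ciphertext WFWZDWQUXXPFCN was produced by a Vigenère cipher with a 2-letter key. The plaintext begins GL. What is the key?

Subtract each crib letter from the matching ciphertext letter (mod 26):
W(22)−G(6)=16 → Q
F(5)−L(11)=-6≡20 → U

QU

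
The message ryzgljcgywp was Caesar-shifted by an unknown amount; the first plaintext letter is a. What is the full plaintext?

ahipuslphfy

From the crib: r(17)−a(0)=17, so the shift is 17.
Subtract 17 from each ciphertext letter:
r(17): 17−17=0 → a
y(24): 24−17=7 → h
z(25): 25−17=8 → i
g(6): 6−17=-11≡15 → p
l(11): 11−17=-6≡20 → u
j(9): 9−17=-8≡18 → s
c(2): 2−17=-15≡11 → l
g(6): 6−17=-11≡15 → p
y(24): 24−17=7 → h
w(22): 22−17=5 → f
p(15): 15−17=-2≡24 → y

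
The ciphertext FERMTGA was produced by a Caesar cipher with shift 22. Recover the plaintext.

JIVQXKE

F(5): 5−22=-17≡9 → J
E(4): 4−22=-18≡8 → I
R(17): 17−22=-5≡21 → V
M(12): 12−22=-10≡16 → Q
T(19): 19−22=-3≡23 → X
G(6): 6−22=-16≡10 → K
A(0): 0−22=-22≡4 → E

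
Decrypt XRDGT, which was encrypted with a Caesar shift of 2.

X(23): 23−2=21 → V
R(17): 17−2=15 → P
D(3): 3−2=1 → B
G(6): 6−2=4 → E
T(19): 19−2=17 → R

VPBER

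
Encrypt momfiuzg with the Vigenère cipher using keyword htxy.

Repeat the key across the message: htxyhtxy
m(12)+h(7): 19 → t
o(14)+t(19): 33≡7 → h
m(12)+x(23): 35≡9 → j
f(5)+y(24): 29≡3 → d
i(8)+h(7): 15 → p
u(20)+t(19): 39≡13 → n
z(25)+x(23): 48≡22 → w
g(6)+y(24): 30≡4 → e

thjdpnwe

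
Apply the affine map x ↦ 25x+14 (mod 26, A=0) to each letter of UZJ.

UPF

U(20): 25·20+14=514≡20 → U
Z(25): 25·25+14=639≡15 → P
J(9): 25·9+14=239≡5 → F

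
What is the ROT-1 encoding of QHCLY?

Q(16): 16+1=17 → R
H(7): 7+1=8 → I
C(2): 2+1=3 → D
L(11): 11+1=12 → M
Y(24): 24+1=25 → Z

RIDMZ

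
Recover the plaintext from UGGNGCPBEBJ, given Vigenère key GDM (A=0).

Repeat the key across the ciphertext: GDMGDMGDMGD
U(20)−G(6): 14 → O
G(6)−D(3): 3 → D
G(6)−M(12): -6≡20 → U
N(13)−G(6): 7 → H
G(6)−D(3): 3 → D
C(2)−M(12): -10≡16 → Q
P(15)−G(6): 9 → J
B(1)−D(3): -2≡24 → Y
E(4)−M(12): -8≡18 → S
B(1)−G(6): -5≡21 → V
J(9)−D(3): 6 → G

ODUHDQJYSVG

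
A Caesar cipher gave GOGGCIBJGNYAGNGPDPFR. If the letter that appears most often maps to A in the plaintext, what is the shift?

The most frequent ciphertext letter is G (appears 6 times).
G is position 6; A is position 0.
Shift = 6.

6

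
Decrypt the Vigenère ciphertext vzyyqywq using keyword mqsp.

Repeat the key across the ciphertext: mqspmqsp
v(21)−m(12): 9 → j
z(25)−q(16): 9 → j
y(24)−s(18): 6 → g
y(24)−p(15): 9 → j
q(16)−m(12): 4 → e
y(24)−q(16): 8 → i
w(22)−s(18): 4 → e
q(16)−p(15): 1 → b

jjgjeieb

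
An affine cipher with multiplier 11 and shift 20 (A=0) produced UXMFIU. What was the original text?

AFEBGA

The inverse of 11 mod 26 is 19, since 11·19=209≡1. Apply D(y)=19·(y−20) mod 26:
U(20): 19·(20−20)=0 → A
X(23): 19·(23−20)=57≡5 → F
M(12): 19·(12−20)=-152≡4 → E
F(5): 19·(5−20)=-285≡1 → B
I(8): 19·(8−20)=-228≡6 → G
U(20): 19·(20−20)=0 → A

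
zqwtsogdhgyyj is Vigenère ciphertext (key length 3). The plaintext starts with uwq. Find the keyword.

fug

Subtract each crib letter from the matching ciphertext letter (mod 26):
z(25)−u(20)=5 → f
q(16)−w(22)=-6≡20 → u
w(22)−q(16)=6 → g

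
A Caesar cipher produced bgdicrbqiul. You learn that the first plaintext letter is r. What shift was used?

10

From the crib: b(1)−r(17)=-16≡10, so the shift is 10.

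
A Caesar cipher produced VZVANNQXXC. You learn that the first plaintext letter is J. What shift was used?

12

From the crib: V(21)−J(9)=12, so the shift is 12.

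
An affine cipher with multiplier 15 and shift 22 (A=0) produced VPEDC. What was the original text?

TDEXQ

The inverse of 15 mod 26 is 7, since 15·7=105≡1. Apply D(y)=7·(y−22) mod 26:
V(21): 7·(21−22)=-7≡19 → T
P(15): 7·(15−22)=-49≡3 → D
E(4): 7·(4−22)=-126≡4 → E
D(3): 7·(3−22)=-133≡23 → X
C(2): 7·(2−22)=-140≡16 → Q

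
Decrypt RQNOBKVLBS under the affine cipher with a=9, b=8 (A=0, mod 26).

The inverse of 9 mod 26 is 3, since 9·3=27≡1. Apply D(y)=3·(y−8) mod 26:
R(17): 3·(17−8)=27≡1 → B
Q(16): 3·(16−8)=24 → Y
N(13): 3·(13−8)=15 → P
O(14): 3·(14−8)=18 → S
B(1): 3·(1−8)=-21≡5 → F
K(10): 3·(10−8)=6 → G
V(21): 3·(21−8)=39≡13 → N
L(11): 3·(11−8)=9 → J
B(1): 3·(1−8)=-21≡5 → F
S(18): 3·(18−8)=30≡4 → E

BYPSFGNJFE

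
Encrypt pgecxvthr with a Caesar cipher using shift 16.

fwusnljxh

p(15): 15+16=31≡5 → f
g(6): 6+16=22 → w
e(4): 4+16=20 → u
c(2): 2+16=18 → s
x(23): 23+16=39≡13 → n
v(21): 21+16=37≡11 → l
t(19): 19+16=35≡9 → j
h(7): 7+16=23 → x
r(17): 17+16=33≡7 → h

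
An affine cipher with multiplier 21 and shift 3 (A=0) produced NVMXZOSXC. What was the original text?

YMTWGDXWV

The inverse of 21 mod 26 is 5, since 21·5=105≡1. Apply D(y)=5·(y−3) mod 26:
N(13): 5·(13−3)=50≡24 → Y
V(21): 5·(21−3)=90≡12 → M
M(12): 5·(12−3)=45≡19 → T
X(23): 5·(23−3)=100≡22 → W
Z(25): 5·(25−3)=110≡6 → G
O(14): 5·(14−3)=55≡3 → D
S(18): 5·(18−3)=75≡23 → X
X(23): 5·(23−3)=100≡22 → W
C(2): 5·(2−3)=-5≡21 → V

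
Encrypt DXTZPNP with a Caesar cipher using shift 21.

YSOUKIK

D(3): 3+21=24 → Y
X(23): 23+21=44≡18 → S
T(19): 19+21=40≡14 → O
Z(25): 25+21=46≡20 → U
P(15): 15+21=36≡10 → K
N(13): 13+21=34≡8 → I
P(15): 15+21=36≡10 → K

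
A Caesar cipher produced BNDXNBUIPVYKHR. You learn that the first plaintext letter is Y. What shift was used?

3

From the crib: B(1)−Y(24)=-23≡3, so the shift is 3.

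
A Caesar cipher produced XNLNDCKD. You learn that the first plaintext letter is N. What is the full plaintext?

From the crib: X(23)−N(13)=10, so the shift is 10.
Subtract 10 from each ciphertext letter:
X(23): 23−10=13 → N
N(13): 13−10=3 → D
L(11): 11−10=1 → B
N(13): 13−10=3 → D
D(3): 3−10=-7≡19 → T
C(2): 2−10=-8≡18 → S
K(10): 10−10=0 → A
D(3): 3−10=-7≡19 → T

NDBDTSAT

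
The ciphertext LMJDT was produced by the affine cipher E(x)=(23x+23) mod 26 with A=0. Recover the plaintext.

EVWYK

The inverse of 23 mod 26 is 17, since 23·17=391≡1. Apply D(y)=17·(y−23) mod 26:
L(11): 17·(11−23)=-204≡4 → E
M(12): 17·(12−23)=-187≡21 → V
J(9): 17·(9−23)=-238≡22 → W
D(3): 17·(3−23)=-340≡24 → Y
T(19): 17·(19−23)=-68≡10 → K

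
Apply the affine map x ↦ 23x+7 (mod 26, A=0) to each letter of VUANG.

WZHUP

V(21): 23·21+7=490≡22 → W
U(20): 23·20+7=467≡25 → Z
A(0): 23·0+7=7 → H
N(13): 23·13+7=306≡20 → U
G(6): 23·6+7=145≡15 → P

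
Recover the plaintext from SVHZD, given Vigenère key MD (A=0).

Repeat the key across the ciphertext: MDMDM
S(18)−M(12): 6 → G
V(21)−D(3): 18 → S
H(7)−M(12): -5≡21 → V
Z(25)−D(3): 22 → W
D(3)−M(12): -9≡17 → R

GSVWR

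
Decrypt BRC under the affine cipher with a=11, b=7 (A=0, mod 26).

QIJ

The inverse of 11 mod 26 is 19, since 11·19=209≡1. Apply D(y)=19·(y−7) mod 26:
B(1): 19·(1−7)=-114≡16 → Q
R(17): 19·(17−7)=190≡8 → I
C(2): 19·(2−7)=-95≡9 → J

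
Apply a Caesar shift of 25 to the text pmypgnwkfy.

p(15): 15+25=40≡14 → o
m(12): 12+25=37≡11 → l
y(24): 24+25=49≡23 → x
p(15): 15+25=40≡14 → o
g(6): 6+25=31≡5 → f
n(13): 13+25=38≡12 → m
w(22): 22+25=47≡21 → v
k(10): 10+25=35≡9 → j
f(5): 5+25=30≡4 → e
y(24): 24+25=49≡23 → x

olxofmvjex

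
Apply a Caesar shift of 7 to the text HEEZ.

H(7): 7+7=14 → O
E(4): 4+7=11 → L
E(4): 4+7=11 → L
Z(25): 25+7=32≡6 → G

OLLG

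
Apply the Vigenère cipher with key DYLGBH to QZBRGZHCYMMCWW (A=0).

TXMXHGKAJSNJZU

Repeat the key across the message: DYLGBHDYLGBHDY
Q(16)+D(3): 19 → T
Z(25)+Y(24): 49≡23 → X
B(1)+L(11): 12 → M
R(17)+G(6): 23 → X
G(6)+B(1): 7 → H
Z(25)+H(7): 32≡6 → G
H(7)+D(3): 10 → K
C(2)+Y(24): 26≡0 → A
Y(24)+L(11): 35≡9 → J
M(12)+G(6): 18 → S
M(12)+B(1): 13 → N
C(2)+H(7): 9 → J
W(22)+D(3): 25 → Z
W(22)+Y(24): 46≡20 → U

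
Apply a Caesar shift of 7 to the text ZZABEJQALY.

Z(25): 25+7=32≡6 → G
Z(25): 25+7=32≡6 → G
A(0): 0+7=7 → H
B(1): 1+7=8 → I
E(4): 4+7=11 → L
J(9): 9+7=16 → Q
Q(16): 16+7=23 → X
A(0): 0+7=7 → H
L(11): 11+7=18 → S
Y(24): 24+7=31≡5 → F

GGHILQXHSF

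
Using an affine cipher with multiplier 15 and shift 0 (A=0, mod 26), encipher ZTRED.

Z(25): 15·25+0=375≡11 → L
T(19): 15·19+0=285≡25 → Z
R(17): 15·17+0=255≡21 → V
E(4): 15·4+0=60≡8 → I
D(3): 15·3+0=45≡19 → T

LZVIT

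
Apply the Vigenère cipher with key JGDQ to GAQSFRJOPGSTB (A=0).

Repeat the key across the message: JGDQJGDQJGDQJ
G(6)+J(9): 15 → P
A(0)+G(6): 6 → G
Q(16)+D(3): 19 → T
S(18)+Q(16): 34≡8 → I
F(5)+J(9): 14 → O
R(17)+G(6): 23 → X
J(9)+D(3): 12 → M
O(14)+Q(16): 30≡4 → E
P(15)+J(9): 24 → Y
G(6)+G(6): 12 → M
S(18)+D(3): 21 → V
T(19)+Q(16): 35≡9 → J
B(1)+J(9): 10 → K

PGTIOXMEYMVJK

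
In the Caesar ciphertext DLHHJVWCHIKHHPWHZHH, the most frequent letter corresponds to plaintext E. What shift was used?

The most frequent ciphertext letter is H (appears 8 times).
H is position 7; E is position 4.
Shift = 3.

3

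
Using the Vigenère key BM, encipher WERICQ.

Repeat the key across the message: BMBMBM
W(22)+B(1): 23 → X
E(4)+M(12): 16 → Q
R(17)+B(1): 18 → S
I(8)+M(12): 20 → U
C(2)+B(1): 3 → D
Q(16)+M(12): 28≡2 → C

XQSUDC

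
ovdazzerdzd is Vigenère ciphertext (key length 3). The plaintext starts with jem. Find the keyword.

frr

Subtract each crib letter from the matching ciphertext letter (mod 26):
o(14)−j(9)=5 → f
v(21)−e(4)=17 → r
d(3)−m(12)=-9≡17 → r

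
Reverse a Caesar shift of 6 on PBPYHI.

JVJSBC

P(15): 15−6=9 → J
B(1): 1−6=-5≡21 → V
P(15): 15−6=9 → J
Y(24): 24−6=18 → S
H(7): 7−6=1 → B
I(8): 8−6=2 → C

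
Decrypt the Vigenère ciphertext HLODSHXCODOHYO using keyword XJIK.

KCGTVYPSRUGXBF

Repeat the key across the ciphertext: XJIKXJIKXJIKXJ
H(7)−X(23): -16≡10 → K
L(11)−J(9): 2 → C
O(14)−I(8): 6 → G
D(3)−K(10): -7≡19 → T
S(18)−X(23): -5≡21 → V
H(7)−J(9): -2≡24 → Y
X(23)−I(8): 15 → P
C(2)−K(10): -8≡18 → S
O(14)−X(23): -9≡17 → R
D(3)−J(9): -6≡20 → U
O(14)−I(8): 6 → G
H(7)−K(10): -3≡23 → X
Y(24)−X(23): 1 → B
O(14)−J(9): 5 → F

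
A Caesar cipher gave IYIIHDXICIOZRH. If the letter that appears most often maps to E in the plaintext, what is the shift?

The most frequent ciphertext letter is I (appears 5 times).
I is position 8; E is position 4.
Shift = 4.

4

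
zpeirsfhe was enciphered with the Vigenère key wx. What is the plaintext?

dsilvvjki

Repeat the key across the ciphertext: wxwxwxwxw
z(25)−w(22): 3 → d
p(15)−x(23): -8≡18 → s
e(4)−w(22): -18≡8 → i
i(8)−x(23): -15≡11 → l
r(17)−w(22): -5≡21 → v
s(18)−x(23): -5≡21 → v
f(5)−w(22): -17≡9 → j
h(7)−x(23): -16≡10 → k
e(4)−w(22): -18≡8 → i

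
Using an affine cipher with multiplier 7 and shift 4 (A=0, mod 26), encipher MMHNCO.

M(12): 7·12+4=88≡10 → K
M(12): 7·12+4=88≡10 → K
H(7): 7·7+4=53≡1 → B
N(13): 7·13+4=95≡17 → R
C(2): 7·2+4=18 → S
O(14): 7·14+4=102≡24 → Y

KKBRSY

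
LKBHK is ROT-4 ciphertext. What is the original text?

HGXDG

L(11): 11−4=7 → H
K(10): 10−4=6 → G
B(1): 1−4=-3≡23 → X
H(7): 7−4=3 → D
K(10): 10−4=6 → G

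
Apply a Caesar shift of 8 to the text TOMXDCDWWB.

T(19): 19+8=27≡1 → B
O(14): 14+8=22 → W
M(12): 12+8=20 → U
X(23): 23+8=31≡5 → F
D(3): 3+8=11 → L
C(2): 2+8=10 → K
D(3): 3+8=11 → L
W(22): 22+8=30≡4 → E
W(22): 22+8=30≡4 → E
B(1): 1+8=9 → J

BWUFLKLEEJ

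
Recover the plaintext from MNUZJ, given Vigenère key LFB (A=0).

Repeat the key across the ciphertext: LFBLF
M(12)−L(11): 1 → B
N(13)−F(5): 8 → I
U(20)−B(1): 19 → T
Z(25)−L(11): 14 → O
J(9)−F(5): 4 → E

BITOE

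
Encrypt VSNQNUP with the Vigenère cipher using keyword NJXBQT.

IBKRDNC

Repeat the key across the message: NJXBQTN
V(21)+N(13): 34≡8 → I
S(18)+J(9): 27≡1 → B
N(13)+X(23): 36≡10 → K
Q(16)+B(1): 17 → R
N(13)+Q(16): 29≡3 → D
U(20)+T(19): 39≡13 → N
P(15)+N(13): 28≡2 → C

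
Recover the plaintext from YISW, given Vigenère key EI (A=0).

UAOO

Repeat the key across the ciphertext: EIEI
Y(24)−E(4): 20 → U
I(8)−I(8): 0 → A
S(18)−E(4): 14 → O
W(22)−I(8): 14 → O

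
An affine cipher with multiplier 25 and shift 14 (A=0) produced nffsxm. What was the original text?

bjjwrc

The inverse of 25 mod 26 is 25, since 25·25=625≡1. Apply D(y)=25·(y−14) mod 26:
n(13): 25·(13−14)=-25≡1 → b
f(5): 25·(5−14)=-225≡9 → j
f(5): 25·(5−14)=-225≡9 → j
s(18): 25·(18−14)=100≡22 → w
x(23): 25·(23−14)=225≡17 → r
m(12): 25·(12−14)=-50≡2 → c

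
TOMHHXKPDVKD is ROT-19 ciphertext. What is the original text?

T(19): 19−19=0 → A
O(14): 14−19=-5≡21 → V
M(12): 12−19=-7≡19 → T
H(7): 7−19=-12≡14 → O
H(7): 7−19=-12≡14 → O
X(23): 23−19=4 → E
K(10): 10−19=-9≡17 → R
P(15): 15−19=-4≡22 → W
D(3): 3−19=-16≡10 → K
V(21): 21−19=2 → C
K(10): 10−19=-9≡17 → R
D(3): 3−19=-16≡10 → K

AVTOOERWKCRK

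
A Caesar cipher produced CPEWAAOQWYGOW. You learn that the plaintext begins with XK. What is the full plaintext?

From the crib: C(2)−X(23)=-21≡5, so the shift is 5.
Subtract 5 from each ciphertext letter:
C(2): 2−5=-3≡23 → X
P(15): 15−5=10 → K
E(4): 4−5=-1≡25 → Z
W(22): 22−5=17 → R
A(0): 0−5=-5≡21 → V
A(0): 0−5=-5≡21 → V
O(14): 14−5=9 → J
Q(16): 16−5=11 → L
W(22): 22−5=17 → R
Y(24): 24−5=19 → T
G(6): 6−5=1 → B
O(14): 14−5=9 → J
W(22): 22−5=17 → R

XKZRVVJLRTBJR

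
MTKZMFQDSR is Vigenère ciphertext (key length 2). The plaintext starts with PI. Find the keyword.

Subtract each crib letter from the matching ciphertext letter (mod 26):
M(12)−P(15)=-3≡23 → X
T(19)−I(8)=11 → L

XL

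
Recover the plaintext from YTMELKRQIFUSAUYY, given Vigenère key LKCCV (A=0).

Repeat the key across the ciphertext: LKCCVLKCCVLKCCVL
Y(24)−L(11): 13 → N
T(19)−K(10): 9 → J
M(12)−C(2): 10 → K
E(4)−C(2): 2 → C
L(11)−V(21): -10≡16 → Q
K(10)−L(11): -1≡25 → Z
R(17)−K(10): 7 → H
Q(16)−C(2): 14 → O
I(8)−C(2): 6 → G
F(5)−V(21): -16≡10 → K
U(20)−L(11): 9 → J
S(18)−K(10): 8 → I
A(0)−C(2): -2≡24 → Y
U(20)−C(2): 18 → S
Y(24)−V(21): 3 → D
Y(24)−L(11): 13 → N

NJKCQZHOGKJIYSDN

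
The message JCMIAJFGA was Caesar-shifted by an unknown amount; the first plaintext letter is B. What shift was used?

From the crib: J(9)−B(1)=8, so the shift is 8.

8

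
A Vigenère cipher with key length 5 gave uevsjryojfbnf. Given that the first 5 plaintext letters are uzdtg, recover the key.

afszd

Subtract each crib letter from the matching ciphertext letter (mod 26):
u(20)−u(20)=0 → a
e(4)−z(25)=-21≡5 → f
v(21)−d(3)=18 → s
s(18)−t(19)=-1≡25 → z
j(9)−g(6)=3 → d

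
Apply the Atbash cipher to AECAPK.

A(0) → Z(25)
E(4) → V(21)
C(2) → X(23)
A(0) → Z(25)
P(15) → K(10)
K(10) → P(15)

ZVXZKP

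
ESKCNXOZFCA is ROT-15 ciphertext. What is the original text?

E(4): 4−15=-11≡15 → P
S(18): 18−15=3 → D
K(10): 10−15=-5≡21 → V
C(2): 2−15=-13≡13 → N
N(13): 13−15=-2≡24 → Y
X(23): 23−15=8 → I
O(14): 14−15=-1≡25 → Z
Z(25): 25−15=10 → K
F(5): 5−15=-10≡16 → Q
C(2): 2−15=-13≡13 → N
A(0): 0−15=-15≡11 → L

PDVNYIZKQNL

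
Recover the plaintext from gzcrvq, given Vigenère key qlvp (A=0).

qohcff

Repeat the key across the ciphertext: qlvpql
g(6)−q(16): -10≡16 → q
z(25)−l(11): 14 → o
c(2)−v(21): -19≡7 → h
r(17)−p(15): 2 → c
v(21)−q(16): 5 → f
q(16)−l(11): 5 → f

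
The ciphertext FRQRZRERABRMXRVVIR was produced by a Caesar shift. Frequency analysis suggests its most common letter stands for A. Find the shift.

17

The most frequent ciphertext letter is R (appears 7 times).
R is position 17; A is position 0.
Shift = 17.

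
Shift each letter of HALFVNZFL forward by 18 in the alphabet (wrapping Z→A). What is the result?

ZSDXNFRXD

H(7): 7+18=25 → Z
A(0): 0+18=18 → S
L(11): 11+18=29≡3 → D
F(5): 5+18=23 → X
V(21): 21+18=39≡13 → N
N(13): 13+18=31≡5 → F
Z(25): 25+18=43≡17 → R
F(5): 5+18=23 → X
L(11): 11+18=29≡3 → D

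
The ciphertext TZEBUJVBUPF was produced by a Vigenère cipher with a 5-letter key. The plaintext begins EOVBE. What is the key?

PLJAQ

Subtract each crib letter from the matching ciphertext letter (mod 26):
T(19)−E(4)=15 → P
Z(25)−O(14)=11 → L
E(4)−V(21)=-17≡9 → J
B(1)−B(1)=0 → A
U(20)−E(4)=16 → Q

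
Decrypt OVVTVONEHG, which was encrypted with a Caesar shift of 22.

SZZXZSRILK

O(14): 14−22=-8≡18 → S
V(21): 21−22=-1≡25 → Z
V(21): 21−22=-1≡25 → Z
T(19): 19−22=-3≡23 → X
V(21): 21−22=-1≡25 → Z
O(14): 14−22=-8≡18 → S
N(13): 13−22=-9≡17 → R
E(4): 4−22=-18≡8 → I
H(7): 7−22=-15≡11 → L
G(6): 6−22=-16≡10 → K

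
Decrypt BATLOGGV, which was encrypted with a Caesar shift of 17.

B(1): 1−17=-16≡10 → K
A(0): 0−17=-17≡9 → J
T(19): 19−17=2 → C
L(11): 11−17=-6≡20 → U
O(14): 14−17=-3≡23 → X
G(6): 6−17=-11≡15 → P
G(6): 6−17=-11≡15 → P
V(21): 21−17=4 → E

KJCUXPPE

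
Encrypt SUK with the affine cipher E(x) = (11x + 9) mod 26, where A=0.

ZVP

S(18): 11·18+9=207≡25 → Z
U(20): 11·20+9=229≡21 → V
K(10): 11·10+9=119≡15 → P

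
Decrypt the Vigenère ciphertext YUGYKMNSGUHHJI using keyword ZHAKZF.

ZNGOLHOLGKICKB

Repeat the key across the ciphertext: ZHAKZFZHAKZFZH
Y(24)−Z(25): -1≡25 → Z
U(20)−H(7): 13 → N
G(6)−A(0): 6 → G
Y(24)−K(10): 14 → O
K(10)−Z(25): -15≡11 → L
M(12)−F(5): 7 → H
N(13)−Z(25): -12≡14 → O
S(18)−H(7): 11 → L
G(6)−A(0): 6 → G
U(20)−K(10): 10 → K
H(7)−Z(25): -18≡8 → I
H(7)−F(5): 2 → C
J(9)−Z(25): -16≡10 → K
I(8)−H(7): 1 → B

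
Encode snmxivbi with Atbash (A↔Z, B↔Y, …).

hmncreyr

s(18) → h(7)
n(13) → m(12)
m(12) → n(13)
x(23) → c(2)
i(8) → r(17)
v(21) → e(4)
b(1) → y(24)
i(8) → r(17)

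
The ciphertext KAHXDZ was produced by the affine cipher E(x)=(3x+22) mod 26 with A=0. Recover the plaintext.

WKVJLB

The inverse of 3 mod 26 is 9, since 3·9=27≡1. Apply D(y)=9·(y−22) mod 26:
K(10): 9·(10−22)=-108≡22 → W
A(0): 9·(0−22)=-198≡10 → K
H(7): 9·(7−22)=-135≡21 → V
X(23): 9·(23−22)=9 → J
D(3): 9·(3−22)=-171≡11 → L
Z(25): 9·(25−22)=27≡1 → B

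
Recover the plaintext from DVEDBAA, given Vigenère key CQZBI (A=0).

Repeat the key across the ciphertext: CQZBICQ
D(3)−C(2): 1 → B
V(21)−Q(16): 5 → F
E(4)−Z(25): -21≡5 → F
D(3)−B(1): 2 → C
B(1)−I(8): -7≡19 → T
A(0)−C(2): -2≡24 → Y
A(0)−Q(16): -16≡10 → K

BFFCTYK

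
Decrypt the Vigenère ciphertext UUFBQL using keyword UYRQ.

AWOLWN

Repeat the key across the ciphertext: UYRQUY
U(20)−U(20): 0 → A
U(20)−Y(24): -4≡22 → W
F(5)−R(17): -12≡14 → O
B(1)−Q(16): -15≡11 → L
Q(16)−U(20): -4≡22 → W
L(11)−Y(24): -13≡13 → N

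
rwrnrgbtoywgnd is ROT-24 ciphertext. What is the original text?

r(17): 17−24=-7≡19 → t
w(22): 22−24=-2≡24 → y
r(17): 17−24=-7≡19 → t
n(13): 13−24=-11≡15 → p
r(17): 17−24=-7≡19 → t
g(6): 6−24=-18≡8 → i
b(1): 1−24=-23≡3 → d
t(19): 19−24=-5≡21 → v
o(14): 14−24=-10≡16 → q
y(24): 24−24=0 → a
w(22): 22−24=-2≡24 → y
g(6): 6−24=-18≡8 → i
n(13): 13−24=-11≡15 → p
d(3): 3−24=-21≡5 → f

tytptidvqayipf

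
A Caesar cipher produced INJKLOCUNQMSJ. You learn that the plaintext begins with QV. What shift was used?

From the crib: I(8)−Q(16)=-8≡18, so the shift is 18.

18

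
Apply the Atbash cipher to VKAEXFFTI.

V(21) → E(4)
K(10) → P(15)
A(0) → Z(25)
E(4) → V(21)
X(23) → C(2)
F(5) → U(20)
F(5) → U(20)
T(19) → G(6)
I(8) → R(17)

EPZVCUUGR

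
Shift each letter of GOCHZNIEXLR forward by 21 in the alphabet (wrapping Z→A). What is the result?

BJXCUIDZSGM

G(6): 6+21=27≡1 → B
O(14): 14+21=35≡9 → J
C(2): 2+21=23 → X
H(7): 7+21=28≡2 → C
Z(25): 25+21=46≡20 → U
N(13): 13+21=34≡8 → I
I(8): 8+21=29≡3 → D
E(4): 4+21=25 → Z
X(23): 23+21=44≡18 → S
L(11): 11+21=32≡6 → G
R(17): 17+21=38≡12 → M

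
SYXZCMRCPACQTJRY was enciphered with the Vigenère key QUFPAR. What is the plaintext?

CESKCVBIKLCZDPMJ

Repeat the key across the ciphertext: QUFPARQUFPARQUFP
S(18)−Q(16): 2 → C
Y(24)−U(20): 4 → E
X(23)−F(5): 18 → S
Z(25)−P(15): 10 → K
C(2)−A(0): 2 → C
M(12)−R(17): -5≡21 → V
R(17)−Q(16): 1 → B
C(2)−U(20): -18≡8 → I
P(15)−F(5): 10 → K
A(0)−P(15): -15≡11 → L
C(2)−A(0): 2 → C
Q(16)−R(17): -1≡25 → Z
T(19)−Q(16): 3 → D
J(9)−U(20): -11≡15 → P
R(17)−F(5): 12 → M
Y(24)−P(15): 9 → J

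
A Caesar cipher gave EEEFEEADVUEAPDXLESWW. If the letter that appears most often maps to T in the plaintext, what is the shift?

The most frequent ciphertext letter is E (appears 7 times).
E is position 4; T is position 19.
Shift = -15≡11.

11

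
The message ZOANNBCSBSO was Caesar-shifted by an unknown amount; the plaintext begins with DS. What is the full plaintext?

From the crib: Z(25)−D(3)=22, so the shift is 22.
Subtract 22 from each ciphertext letter:
Z(25): 25−22=3 → D
O(14): 14−22=-8≡18 → S
A(0): 0−22=-22≡4 → E
N(13): 13−22=-9≡17 → R
N(13): 13−22=-9≡17 → R
B(1): 1−22=-21≡5 → F
C(2): 2−22=-20≡6 → G
S(18): 18−22=-4≡22 → W
B(1): 1−22=-21≡5 → F
S(18): 18−22=-4≡22 → W
O(14): 14−22=-8≡18 → S

DSERRFGWFWS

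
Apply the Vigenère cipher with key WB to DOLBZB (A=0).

ZPHCVC

Repeat the key across the message: WBWBWB
D(3)+W(22): 25 → Z
O(14)+B(1): 15 → P
L(11)+W(22): 33≡7 → H
B(1)+B(1): 2 → C
Z(25)+W(22): 47≡21 → V
B(1)+B(1): 2 → C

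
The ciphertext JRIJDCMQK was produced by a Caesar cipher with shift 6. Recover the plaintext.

DLCDXWGKE

J(9): 9−6=3 → D
R(17): 17−6=11 → L
I(8): 8−6=2 → C
J(9): 9−6=3 → D
D(3): 3−6=-3≡23 → X
C(2): 2−6=-4≡22 → W
M(12): 12−6=6 → G
Q(16): 16−6=10 → K
K(10): 10−6=4 → E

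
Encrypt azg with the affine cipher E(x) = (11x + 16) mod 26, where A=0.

a(0): 11·0+16=16 → q
z(25): 11·25+16=291≡5 → f
g(6): 11·6+16=82≡4 → e

qfe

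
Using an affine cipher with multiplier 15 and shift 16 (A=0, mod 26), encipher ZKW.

Z(25): 15·25+16=391≡1 → B
K(10): 15·10+16=166≡10 → K
W(22): 15·22+16=346≡8 → I

BKI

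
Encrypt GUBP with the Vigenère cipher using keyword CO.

IIDD

Repeat the key across the message: COCO
G(6)+C(2): 8 → I
U(20)+O(14): 34≡8 → I
B(1)+C(2): 3 → D
P(15)+O(14): 29≡3 → D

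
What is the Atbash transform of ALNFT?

A(0) → Z(25)
L(11) → O(14)
N(13) → M(12)
F(5) → U(20)
T(19) → G(6)

ZOMUG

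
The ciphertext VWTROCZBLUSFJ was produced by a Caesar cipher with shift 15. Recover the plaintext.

V(21): 21−15=6 → G
W(22): 22−15=7 → H
T(19): 19−15=4 → E
R(17): 17−15=2 → C
O(14): 14−15=-1≡25 → Z
C(2): 2−15=-13≡13 → N
Z(25): 25−15=10 → K
B(1): 1−15=-14≡12 → M
L(11): 11−15=-4≡22 → W
U(20): 20−15=5 → F
S(18): 18−15=3 → D
F(5): 5−15=-10≡16 → Q
J(9): 9−15=-6≡20 → U

GHECZNKMWFDQU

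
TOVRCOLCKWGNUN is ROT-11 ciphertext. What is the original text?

IDKGRDARZLVCJC

T(19): 19−11=8 → I
O(14): 14−11=3 → D
V(21): 21−11=10 → K
R(17): 17−11=6 → G
C(2): 2−11=-9≡17 → R
O(14): 14−11=3 → D
L(11): 11−11=0 → A
C(2): 2−11=-9≡17 → R
K(10): 10−11=-1≡25 → Z
W(22): 22−11=11 → L
G(6): 6−11=-5≡21 → V
N(13): 13−11=2 → C
U(20): 20−11=9 → J
N(13): 13−11=2 → C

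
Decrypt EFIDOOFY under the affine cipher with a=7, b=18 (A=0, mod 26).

YNGJSSNM

The inverse of 7 mod 26 is 15, since 7·15=105≡1. Apply D(y)=15·(y−18) mod 26:
E(4): 15·(4−18)=-210≡24 → Y
F(5): 15·(5−18)=-195≡13 → N
I(8): 15·(8−18)=-150≡6 → G
D(3): 15·(3−18)=-225≡9 → J
O(14): 15·(14−18)=-60≡18 → S
O(14): 15·(14−18)=-60≡18 → S
F(5): 15·(5−18)=-195≡13 → N
Y(24): 15·(24−18)=90≡12 → M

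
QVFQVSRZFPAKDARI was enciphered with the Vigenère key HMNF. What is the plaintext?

JJSLOGEUYDNFWOED

Repeat the key across the ciphertext: HMNFHMNFHMNFHMNF
Q(16)−H(7): 9 → J
V(21)−M(12): 9 → J
F(5)−N(13): -8≡18 → S
Q(16)−F(5): 11 → L
V(21)−H(7): 14 → O
S(18)−M(12): 6 → G
R(17)−N(13): 4 → E
Z(25)−F(5): 20 → U
F(5)−H(7): -2≡24 → Y
P(15)−M(12): 3 → D
A(0)−N(13): -13≡13 → N
K(10)−F(5): 5 → F
D(3)−H(7): -4≡22 → W
A(0)−M(12): -12≡14 → O
R(17)−N(13): 4 → E
I(8)−F(5): 3 → D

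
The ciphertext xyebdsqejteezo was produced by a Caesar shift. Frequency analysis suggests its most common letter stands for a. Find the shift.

The most frequent ciphertext letter is e (appears 4 times).
e is position 4; a is position 0.
Shift = 4.

4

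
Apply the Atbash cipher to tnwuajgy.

gmdfzqtb

t(19) → g(6)
n(13) → m(12)
w(22) → d(3)
u(20) → f(5)
a(0) → z(25)
j(9) → q(16)
g(6) → t(19)
y(24) → b(1)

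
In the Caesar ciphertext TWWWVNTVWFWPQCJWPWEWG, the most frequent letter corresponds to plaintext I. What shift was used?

14

The most frequent ciphertext letter is W (appears 8 times).
W is position 22; I is position 8.
Shift = 14.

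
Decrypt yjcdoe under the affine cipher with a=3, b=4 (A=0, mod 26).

The inverse of 3 mod 26 is 9, since 3·9=27≡1. Apply D(y)=9·(y−4) mod 26:
y(24): 9·(24−4)=180≡24 → y
j(9): 9·(9−4)=45≡19 → t
c(2): 9·(2−4)=-18≡8 → i
d(3): 9·(3−4)=-9≡17 → r
o(14): 9·(14−4)=90≡12 → m
e(4): 9·(4−4)=0 → a

ytirma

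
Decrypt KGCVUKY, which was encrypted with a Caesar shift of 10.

AWSLKAO

K(10): 10−10=0 → A
G(6): 6−10=-4≡22 → W
C(2): 2−10=-8≡18 → S
V(21): 21−10=11 → L
U(20): 20−10=10 → K
K(10): 10−10=0 → A
Y(24): 24−10=14 → O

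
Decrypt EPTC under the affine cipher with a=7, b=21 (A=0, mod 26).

FOWB

The inverse of 7 mod 26 is 15, since 7·15=105≡1. Apply D(y)=15·(y−21) mod 26:
E(4): 15·(4−21)=-255≡5 → F
P(15): 15·(15−21)=-90≡14 → O
T(19): 15·(19−21)=-30≡22 → W
C(2): 15·(2−21)=-285≡1 → B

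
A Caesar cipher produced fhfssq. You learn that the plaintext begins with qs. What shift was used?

From the crib: f(5)−q(16)=-11≡15, so the shift is 15.

15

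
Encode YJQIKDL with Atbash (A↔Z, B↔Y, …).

Y(24) → B(1)
J(9) → Q(16)
Q(16) → J(9)
I(8) → R(17)
K(10) → P(15)
D(3) → W(22)
L(11) → O(14)

BQJRPWO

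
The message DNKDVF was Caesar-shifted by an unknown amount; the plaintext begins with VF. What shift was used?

From the crib: D(3)−V(21)=-18≡8, so the shift is 8.

8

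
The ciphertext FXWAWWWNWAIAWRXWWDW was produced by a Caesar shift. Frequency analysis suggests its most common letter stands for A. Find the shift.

22

The most frequent ciphertext letter is W (appears 9 times).
W is position 22; A is position 0.
Shift = 22.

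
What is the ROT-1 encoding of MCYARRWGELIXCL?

M(12): 12+1=13 → N
C(2): 2+1=3 → D
Y(24): 24+1=25 → Z
A(0): 0+1=1 → B
R(17): 17+1=18 → S
R(17): 17+1=18 → S
W(22): 22+1=23 → X
G(6): 6+1=7 → H
E(4): 4+1=5 → F
L(11): 11+1=12 → M
I(8): 8+1=9 → J
X(23): 23+1=24 → Y
C(2): 2+1=3 → D
L(11): 11+1=12 → M

NDZBSSXHFMJYDM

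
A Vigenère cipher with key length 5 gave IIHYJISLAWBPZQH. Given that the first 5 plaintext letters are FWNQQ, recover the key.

DMUIT

Subtract each crib letter from the matching ciphertext letter (mod 26):
I(8)−F(5)=3 → D
I(8)−W(22)=-14≡12 → M
H(7)−N(13)=-6≡20 → U
Y(24)−Q(16)=8 → I
J(9)−Q(16)=-7≡19 → T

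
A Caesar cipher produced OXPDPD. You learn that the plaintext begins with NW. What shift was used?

From the crib: O(14)−N(13)=1, so the shift is 1.

1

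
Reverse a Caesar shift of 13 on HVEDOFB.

H(7): 7−13=-6≡20 → U
V(21): 21−13=8 → I
E(4): 4−13=-9≡17 → R
D(3): 3−13=-10≡16 → Q
O(14): 14−13=1 → B
F(5): 5−13=-8≡18 → S
B(1): 1−13=-12≡14 → O

UIRQBSO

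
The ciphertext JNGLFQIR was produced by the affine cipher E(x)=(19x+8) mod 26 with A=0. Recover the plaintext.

The inverse of 19 mod 26 is 11, since 19·11=209≡1. Apply D(y)=11·(y−8) mod 26:
J(9): 11·(9−8)=11 → L
N(13): 11·(13−8)=55≡3 → D
G(6): 11·(6−8)=-22≡4 → E
L(11): 11·(11−8)=33≡7 → H
F(5): 11·(5−8)=-33≡19 → T
Q(16): 11·(16−8)=88≡10 → K
I(8): 11·(8−8)=0 → A
R(17): 11·(17−8)=99≡21 → V

LDEHTKAV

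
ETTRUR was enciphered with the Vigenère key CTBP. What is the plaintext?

Repeat the key across the ciphertext: CTBPCT
E(4)−C(2): 2 → C
T(19)−T(19): 0 → A
T(19)−B(1): 18 → S
R(17)−P(15): 2 → C
U(20)−C(2): 18 → S
R(17)−T(19): -2≡24 → Y

CASCSY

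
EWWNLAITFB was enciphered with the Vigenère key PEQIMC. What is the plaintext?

Repeat the key across the ciphertext: PEQIMCPEQI
E(4)−P(15): -11≡15 → P
W(22)−E(4): 18 → S
W(22)−Q(16): 6 → G
N(13)−I(8): 5 → F
L(11)−M(12): -1≡25 → Z
A(0)−C(2): -2≡24 → Y
I(8)−P(15): -7≡19 → T
T(19)−E(4): 15 → P
F(5)−Q(16): -11≡15 → P
B(1)−I(8): -7≡19 → T

PSGFZYTPPT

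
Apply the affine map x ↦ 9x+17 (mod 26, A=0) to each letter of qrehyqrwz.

q(16): 9·16+17=161≡5 → f
r(17): 9·17+17=170≡14 → o
e(4): 9·4+17=53≡1 → b
h(7): 9·7+17=80≡2 → c
y(24): 9·24+17=233≡25 → z
q(16): 9·16+17=161≡5 → f
r(17): 9·17+17=170≡14 → o
w(22): 9·22+17=215≡7 → h
z(25): 9·25+17=242≡8 → i

fobczfohi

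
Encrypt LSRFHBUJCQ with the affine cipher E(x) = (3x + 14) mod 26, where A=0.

VQNDJRWPUK

L(11): 3·11+14=47≡21 → V
S(18): 3·18+14=68≡16 → Q
R(17): 3·17+14=65≡13 → N
F(5): 3·5+14=29≡3 → D
H(7): 3·7+14=35≡9 → J
B(1): 3·1+14=17 → R
U(20): 3·20+14=74≡22 → W
J(9): 3·9+14=41≡15 → P
C(2): 3·2+14=20 → U
Q(16): 3·16+14=62≡10 → K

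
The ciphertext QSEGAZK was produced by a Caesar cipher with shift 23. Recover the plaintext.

TVHJDCN

Q(16): 16−23=-7≡19 → T
S(18): 18−23=-5≡21 → V
E(4): 4−23=-19≡7 → H
G(6): 6−23=-17≡9 → J
A(0): 0−23=-23≡3 → D
Z(25): 25−23=2 → C
K(10): 10−23=-13≡13 → N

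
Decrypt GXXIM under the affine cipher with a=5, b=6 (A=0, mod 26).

ATTQW

The inverse of 5 mod 26 is 21, since 5·21=105≡1. Apply D(y)=21·(y−6) mod 26:
G(6): 21·(6−6)=0 → A
X(23): 21·(23−6)=357≡19 → T
X(23): 21·(23−6)=357≡19 → T
I(8): 21·(8−6)=42≡16 → Q
M(12): 21·(12−6)=126≡22 → W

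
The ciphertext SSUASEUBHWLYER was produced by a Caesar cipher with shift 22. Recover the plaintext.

S(18): 18−22=-4≡22 → W
S(18): 18−22=-4≡22 → W
U(20): 20−22=-2≡24 → Y
A(0): 0−22=-22≡4 → E
S(18): 18−22=-4≡22 → W
E(4): 4−22=-18≡8 → I
U(20): 20−22=-2≡24 → Y
B(1): 1−22=-21≡5 → F
H(7): 7−22=-15≡11 → L
W(22): 22−22=0 → A
L(11): 11−22=-11≡15 → P
Y(24): 24−22=2 → C
E(4): 4−22=-18≡8 → I
R(17): 17−22=-5≡21 → V

WWYEWIYFLAPCIV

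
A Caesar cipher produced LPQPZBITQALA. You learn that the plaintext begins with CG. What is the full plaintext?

From the crib: L(11)−C(2)=9, so the shift is 9.
Subtract 9 from each ciphertext letter:
L(11): 11−9=2 → C
P(15): 15−9=6 → G
Q(16): 16−9=7 → H
P(15): 15−9=6 → G
Z(25): 25−9=16 → Q
B(1): 1−9=-8≡18 → S
I(8): 8−9=-1≡25 → Z
T(19): 19−9=10 → K
Q(16): 16−9=7 → H
A(0): 0−9=-9≡17 → R
L(11): 11−9=2 → C
A(0): 0−9=-9≡17 → R

CGHGQSZKHRCR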